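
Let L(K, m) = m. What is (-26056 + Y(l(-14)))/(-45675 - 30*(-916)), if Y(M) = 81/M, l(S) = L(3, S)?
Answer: 72973/50946 ≈ 1.4324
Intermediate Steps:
l(S) = S
(-26056 + Y(l(-14)))/(-45675 - 30*(-916)) = (-26056 + 81/(-14))/(-45675 - 30*(-916)) = (-26056 + 81*(-1/14))/(-45675 + 27480) = (-26056 - 81/14)/(-18195) = -364865/14*(-1/18195) = 72973/50946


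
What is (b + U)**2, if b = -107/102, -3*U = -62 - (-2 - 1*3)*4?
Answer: 1745041/10404 ≈ 167.73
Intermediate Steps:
U = 14 (U = -(-62 - (-2 - 1*3)*4)/3 = -(-62 - (-2 - 3)*4)/3 = -(-62 - (-5*4))/3 = -(-62 - (-20))/3 = -(-62 - 1*(-20))/3 = -(-62 + 20)/3 = -1/3*(-42) = 14)
b = -107/102 (b = -107*1/102 = -107/102 ≈ -1.0490)
(b + U)**2 = (-107/102 + 14)**2 = (1321/102)**2 = 1745041/10404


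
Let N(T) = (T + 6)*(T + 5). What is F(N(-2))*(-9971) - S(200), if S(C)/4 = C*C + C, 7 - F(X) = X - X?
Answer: -230597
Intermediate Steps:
N(T) = (5 + T)*(6 + T) (N(T) = (6 + T)*(5 + T) = (5 + T)*(6 + T))
F(X) = 7 (F(X) = 7 - (X - X) = 7 - 1*0 = 7 + 0 = 7)
S(C) = 4*C + 4*C² (S(C) = 4*(C*C + C) = 4*(C² + C) = 4*(C + C²) = 4*C + 4*C²)
F(N(-2))*(-9971) - S(200) = 7*(-9971) - 4*200*(1 + 200) = -69797 - 4*200*201 = -69797 - 1*160800 = -69797 - 160800 = -230597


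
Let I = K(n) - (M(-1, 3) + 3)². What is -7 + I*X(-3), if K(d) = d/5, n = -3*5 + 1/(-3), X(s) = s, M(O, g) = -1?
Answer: 71/5 ≈ 14.200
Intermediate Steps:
n = -46/3 (n = -15 + 1*(-⅓) = -15 - ⅓ = -46/3 ≈ -15.333)
K(d) = d/5 (K(d) = d*(⅕) = d/5)
I = -106/15 (I = (⅕)*(-46/3) - (-1 + 3)² = -46/15 - 1*2² = -46/15 - 1*4 = -46/15 - 4 = -106/15 ≈ -7.0667)
-7 + I*X(-3) = -7 - 106/15*(-3) = -7 + 106/5 = 71/5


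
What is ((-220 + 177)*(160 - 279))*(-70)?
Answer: -358190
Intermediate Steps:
((-220 + 177)*(160 - 279))*(-70) = -43*(-119)*(-70) = 5117*(-70) = -358190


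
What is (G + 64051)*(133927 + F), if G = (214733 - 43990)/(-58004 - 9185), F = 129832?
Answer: 1135047792737064/67189 ≈ 1.6893e+10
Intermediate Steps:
G = -170743/67189 (G = 170743/(-67189) = 170743*(-1/67189) = -170743/67189 ≈ -2.5412)
(G + 64051)*(133927 + F) = (-170743/67189 + 64051)*(133927 + 129832) = (4303351896/67189)*263759 = 1135047792737064/67189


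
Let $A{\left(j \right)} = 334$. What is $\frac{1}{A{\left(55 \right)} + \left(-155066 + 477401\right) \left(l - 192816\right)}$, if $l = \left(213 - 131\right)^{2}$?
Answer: $- \frac{1}{59983964486} \approx -1.6671 \cdot 10^{-11}$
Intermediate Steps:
$l = 6724$ ($l = 82^{2} = 6724$)
$\frac{1}{A{\left(55 \right)} + \left(-155066 + 477401\right) \left(l - 192816\right)} = \frac{1}{334 + \left(-155066 + 477401\right) \left(6724 - 192816\right)} = \frac{1}{334 + 322335 \left(6724 + \left(-211435 + 18619\right)\right)} = \frac{1}{334 + 322335 \left(6724 - 192816\right)} = \frac{1}{334 + 322335 \left(-186092\right)} = \frac{1}{334 - 59983964820} = \frac{1}{-59983964486} = - \frac{1}{59983964486}$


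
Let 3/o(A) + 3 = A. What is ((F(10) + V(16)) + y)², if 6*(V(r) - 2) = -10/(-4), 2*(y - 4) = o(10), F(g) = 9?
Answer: 1723969/7056 ≈ 244.33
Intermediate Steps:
o(A) = 3/(-3 + A)
y = 59/14 (y = 4 + (3/(-3 + 10))/2 = 4 + (3/7)/2 = 4 + (3*(⅐))/2 = 4 + (½)*(3/7) = 4 + 3/14 = 59/14 ≈ 4.2143)
V(r) = 29/12 (V(r) = 2 + (-10/(-4))/6 = 2 + (-10*(-¼))/6 = 2 + (⅙)*(5/2) = 2 + 5/12 = 29/12)
((F(10) + V(16)) + y)² = ((9 + 29/12) + 59/14)² = (137/12 + 59/14)² = (1313/84)² = 1723969/7056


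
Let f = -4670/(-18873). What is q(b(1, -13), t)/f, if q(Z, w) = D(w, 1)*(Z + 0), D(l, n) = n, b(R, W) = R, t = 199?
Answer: 18873/4670 ≈ 4.0413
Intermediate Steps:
f = 4670/18873 (f = -4670*(-1/18873) = 4670/18873 ≈ 0.24744)
q(Z, w) = Z (q(Z, w) = 1*(Z + 0) = 1*Z = Z)
q(b(1, -13), t)/f = 1/(4670/18873) = 1*(18873/4670) = 18873/4670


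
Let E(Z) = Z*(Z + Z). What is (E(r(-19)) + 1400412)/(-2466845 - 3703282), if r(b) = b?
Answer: -1401134/6170127 ≈ -0.22708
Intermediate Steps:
E(Z) = 2*Z**2 (E(Z) = Z*(2*Z) = 2*Z**2)
(E(r(-19)) + 1400412)/(-2466845 - 3703282) = (2*(-19)**2 + 1400412)/(-2466845 - 3703282) = (2*361 + 1400412)/(-6170127) = (722 + 1400412)*(-1/6170127) = 1401134*(-1/6170127) = -1401134/6170127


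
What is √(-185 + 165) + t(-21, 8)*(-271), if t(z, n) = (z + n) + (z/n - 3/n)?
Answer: 4336 + 2*I*√5 ≈ 4336.0 + 4.4721*I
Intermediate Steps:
t(z, n) = n + z - 3/n + z/n (t(z, n) = (n + z) + (-3/n + z/n) = n + z - 3/n + z/n)
√(-185 + 165) + t(-21, 8)*(-271) = √(-185 + 165) + ((-3 - 21 + 8*(8 - 21))/8)*(-271) = √(-20) + ((-3 - 21 + 8*(-13))/8)*(-271) = 2*I*√5 + ((-3 - 21 - 104)/8)*(-271) = 2*I*√5 + ((⅛)*(-128))*(-271) = 2*I*√5 - 16*(-271) = 2*I*√5 + 4336 = 4336 + 2*I*√5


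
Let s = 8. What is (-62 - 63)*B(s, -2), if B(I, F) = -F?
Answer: -250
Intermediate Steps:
(-62 - 63)*B(s, -2) = (-62 - 63)*(-1*(-2)) = -125*2 = -250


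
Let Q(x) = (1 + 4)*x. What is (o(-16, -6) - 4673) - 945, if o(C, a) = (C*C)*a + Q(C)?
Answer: -7234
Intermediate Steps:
Q(x) = 5*x
o(C, a) = 5*C + a*C**2 (o(C, a) = (C*C)*a + 5*C = C**2*a + 5*C = a*C**2 + 5*C = 5*C + a*C**2)
(o(-16, -6) - 4673) - 945 = (-16*(5 - 16*(-6)) - 4673) - 945 = (-16*(5 + 96) - 4673) - 945 = (-16*101 - 4673) - 945 = (-1616 - 4673) - 945 = -6289 - 945 = -7234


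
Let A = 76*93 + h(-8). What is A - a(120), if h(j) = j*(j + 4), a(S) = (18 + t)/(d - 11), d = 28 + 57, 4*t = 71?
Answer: 2101457/296 ≈ 7099.5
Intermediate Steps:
t = 71/4 (t = (1/4)*71 = 71/4 ≈ 17.750)
d = 85
a(S) = 143/296 (a(S) = (18 + 71/4)/(85 - 11) = (143/4)/74 = (143/4)*(1/74) = 143/296)
h(j) = j*(4 + j)
A = 7100 (A = 76*93 - 8*(4 - 8) = 7068 - 8*(-4) = 7068 + 32 = 7100)
A - a(120) = 7100 - 1*143/296 = 7100 - 143/296 = 2101457/296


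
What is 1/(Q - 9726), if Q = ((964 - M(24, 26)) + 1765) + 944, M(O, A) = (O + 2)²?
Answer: -1/6729 ≈ -0.00014861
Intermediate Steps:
M(O, A) = (2 + O)²
Q = 2997 (Q = ((964 - (2 + 24)²) + 1765) + 944 = ((964 - 1*26²) + 1765) + 944 = ((964 - 1*676) + 1765) + 944 = ((964 - 676) + 1765) + 944 = (288 + 1765) + 944 = 2053 + 944 = 2997)
1/(Q - 9726) = 1/(2997 - 9726) = 1/(-6729) = -1/6729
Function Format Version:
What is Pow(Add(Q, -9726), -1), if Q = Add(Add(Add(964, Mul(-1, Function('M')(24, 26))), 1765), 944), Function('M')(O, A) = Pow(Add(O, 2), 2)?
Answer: Rational(-1, 6729) ≈ -0.00014861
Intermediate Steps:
Function('M')(O, A) = Pow(Add(2, O), 2)
Q = 2997 (Q = Add(Add(Add(964, Mul(-1, Pow(Add(2, 24), 2))), 1765), 944) = Add(Add(Add(964, Mul(-1, Pow(26, 2))), 1765), 944) = Add(Add(Add(964, Mul(-1, 676)), 1765), 944) = Add(Add(Add(964, -676), 1765), 944) = Add(Add(288, 1765), 944) = Add(2053, 944) = 2997)
Pow(Add(Q, -9726), -1) = Pow(Add(2997, -9726), -1) = Pow(-6729, -1) = Rational(-1, 6729)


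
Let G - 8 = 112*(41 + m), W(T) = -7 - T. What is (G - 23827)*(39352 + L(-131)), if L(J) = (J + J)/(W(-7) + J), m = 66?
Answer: -465754590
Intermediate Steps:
L(J) = 2 (L(J) = (J + J)/((-7 - 1*(-7)) + J) = (2*J)/((-7 + 7) + J) = (2*J)/(0 + J) = (2*J)/J = 2)
G = 11992 (G = 8 + 112*(41 + 66) = 8 + 112*107 = 8 + 11984 = 11992)
(G - 23827)*(39352 + L(-131)) = (11992 - 23827)*(39352 + 2) = -11835*39354 = -465754590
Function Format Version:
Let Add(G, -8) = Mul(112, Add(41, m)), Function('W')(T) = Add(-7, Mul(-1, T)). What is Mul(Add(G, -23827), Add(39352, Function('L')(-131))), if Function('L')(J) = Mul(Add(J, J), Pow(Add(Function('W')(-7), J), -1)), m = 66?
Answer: -465754590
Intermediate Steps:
Function('L')(J) = 2 (Function('L')(J) = Mul(Add(J, J), Pow(Add(Add(-7, Mul(-1, -7)), J), -1)) = Mul(Mul(2, J), Pow(Add(Add(-7, 7), J), -1)) = Mul(Mul(2, J), Pow(Add(0, J), -1)) = Mul(Mul(2, J), Pow(J, -1)) = 2)
G = 11992 (G = Add(8, Mul(112, Add(41, 66))) = Add(8, Mul(112, 107)) = Add(8, 11984) = 11992)
Mul(Add(G, -23827), Add(39352, Function('L')(-131))) = Mul(Add(11992, -23827), Add(39352, 2)) = Mul(-11835, 39354) = -465754590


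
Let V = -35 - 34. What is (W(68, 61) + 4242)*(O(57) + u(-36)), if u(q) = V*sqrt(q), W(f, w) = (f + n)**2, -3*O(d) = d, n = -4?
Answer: -158422 - 3451932*I ≈ -1.5842e+5 - 3.4519e+6*I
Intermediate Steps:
O(d) = -d/3
V = -69
W(f, w) = (-4 + f)**2 (W(f, w) = (f - 4)**2 = (-4 + f)**2)
u(q) = -69*sqrt(q)
(W(68, 61) + 4242)*(O(57) + u(-36)) = ((-4 + 68)**2 + 4242)*(-1/3*57 - 414*I) = (64**2 + 4242)*(-19 - 414*I) = (4096 + 4242)*(-19 - 414*I) = 8338*(-19 - 414*I) = -158422 - 3451932*I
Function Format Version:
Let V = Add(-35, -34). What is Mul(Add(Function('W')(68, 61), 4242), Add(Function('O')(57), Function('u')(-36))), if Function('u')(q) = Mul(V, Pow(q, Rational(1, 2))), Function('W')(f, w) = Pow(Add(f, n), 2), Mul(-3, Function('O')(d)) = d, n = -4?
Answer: Add(-158422, Mul(-3451932, I)) ≈ Add(-1.5842e+5, Mul(-3.4519e+6, I))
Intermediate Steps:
Function('O')(d) = Mul(Rational(-1, 3), d)
V = -69
Function('W')(f, w) = Pow(Add(-4, f), 2) (Function('W')(f, w) = Pow(Add(f, -4), 2) = Pow(Add(-4, f), 2))
Function('u')(q) = Mul(-69, Pow(q, Rational(1, 2)))
Mul(Add(Function('W')(68, 61), 4242), Add(Function('O')(57), Function('u')(-36))) = Mul(Add(Pow(Add(-4, 68), 2), 4242), Add(Mul(Rational(-1, 3), 57), Mul(-69, Pow(-36, Rational(1, 2))))) = Mul(Add(Pow(64, 2), 4242), Add(-19, Mul(-69, Mul(6, I)))) = Mul(Add(4096, 4242), Add(-19, Mul(-414, I))) = Mul(8338, Add(-19, Mul(-414, I))) = Add(-158422, Mul(-3451932, I))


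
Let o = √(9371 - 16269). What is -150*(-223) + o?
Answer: 33450 + I*√6898 ≈ 33450.0 + 83.054*I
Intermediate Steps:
o = I*√6898 (o = √(-6898) = I*√6898 ≈ 83.054*I)
-150*(-223) + o = -150*(-223) + I*√6898 = 33450 + I*√6898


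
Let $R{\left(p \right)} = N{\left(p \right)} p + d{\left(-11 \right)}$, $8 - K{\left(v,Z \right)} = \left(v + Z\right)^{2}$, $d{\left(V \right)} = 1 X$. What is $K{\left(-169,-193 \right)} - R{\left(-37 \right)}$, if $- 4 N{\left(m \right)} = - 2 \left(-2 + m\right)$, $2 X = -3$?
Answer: $-131756$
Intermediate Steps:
$X = - \frac{3}{2}$ ($X = \frac{1}{2} \left(-3\right) = - \frac{3}{2} \approx -1.5$)
$d{\left(V \right)} = - \frac{3}{2}$ ($d{\left(V \right)} = 1 \left(- \frac{3}{2}\right) = - \frac{3}{2}$)
$K{\left(v,Z \right)} = 8 - \left(Z + v\right)^{2}$ ($K{\left(v,Z \right)} = 8 - \left(v + Z\right)^{2} = 8 - \left(Z + v\right)^{2}$)
$N{\left(m \right)} = -1 + \frac{m}{2}$ ($N{\left(m \right)} = - \frac{\left(-2\right) \left(-2 + m\right)}{4} = - \frac{4 - 2 m}{4} = -1 + \frac{m}{2}$)
$R{\left(p \right)} = - \frac{3}{2} + p \left(-1 + \frac{p}{2}\right)$ ($R{\left(p \right)} = \left(-1 + \frac{p}{2}\right) p - \frac{3}{2} = p \left(-1 + \frac{p}{2}\right) - \frac{3}{2} = - \frac{3}{2} + p \left(-1 + \frac{p}{2}\right)$)
$K{\left(-169,-193 \right)} - R{\left(-37 \right)} = \left(8 - \left(-193 - 169\right)^{2}\right) - \left(- \frac{3}{2} + \frac{1}{2} \left(-37\right) \left(-2 - 37\right)\right) = \left(8 - \left(-362\right)^{2}\right) - \left(- \frac{3}{2} + \frac{1}{2} \left(-37\right) \left(-39\right)\right) = \left(8 - 131044\right) - \left(- \frac{3}{2} + \frac{1443}{2}\right) = \left(8 - 131044\right) - 720 = -131036 - 720 = -131756$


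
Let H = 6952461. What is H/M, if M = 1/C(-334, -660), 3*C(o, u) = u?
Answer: -1529541420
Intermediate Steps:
C(o, u) = u/3
M = -1/220 (M = 1/((⅓)*(-660)) = 1/(-220) = -1/220 ≈ -0.0045455)
H/M = 6952461/(-1/220) = 6952461*(-220) = -1529541420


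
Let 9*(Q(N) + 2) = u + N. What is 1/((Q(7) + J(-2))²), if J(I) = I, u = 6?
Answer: 81/529 ≈ 0.15312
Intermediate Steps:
Q(N) = -4/3 + N/9 (Q(N) = -2 + (6 + N)/9 = -2 + (⅔ + N/9) = -4/3 + N/9)
1/((Q(7) + J(-2))²) = 1/(((-4/3 + (⅑)*7) - 2)²) = 1/(((-4/3 + 7/9) - 2)²) = 1/((-5/9 - 2)²) = 1/((-23/9)²) = 1/(529/81) = 81/529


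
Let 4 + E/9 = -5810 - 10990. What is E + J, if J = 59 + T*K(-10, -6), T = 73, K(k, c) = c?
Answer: -151615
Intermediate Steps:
E = -151236 (E = -36 + 9*(-5810 - 10990) = -36 + 9*(-16800) = -36 - 151200 = -151236)
J = -379 (J = 59 + 73*(-6) = 59 - 438 = -379)
E + J = -151236 - 379 = -151615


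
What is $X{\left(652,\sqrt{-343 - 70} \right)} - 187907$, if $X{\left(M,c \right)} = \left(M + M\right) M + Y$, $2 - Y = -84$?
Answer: $662387$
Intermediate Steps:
$Y = 86$ ($Y = 2 - -84 = 2 + 84 = 86$)
$X{\left(M,c \right)} = 86 + 2 M^{2}$ ($X{\left(M,c \right)} = \left(M + M\right) M + 86 = 2 M M + 86 = 2 M^{2} + 86 = 86 + 2 M^{2}$)
$X{\left(652,\sqrt{-343 - 70} \right)} - 187907 = \left(86 + 2 \cdot 652^{2}\right) - 187907 = \left(86 + 2 \cdot 425104\right) - 187907 = \left(86 + 850208\right) - 187907 = 850294 - 187907 = 662387$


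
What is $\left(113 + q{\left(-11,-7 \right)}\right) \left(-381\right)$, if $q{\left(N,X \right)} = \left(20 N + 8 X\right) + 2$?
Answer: $61341$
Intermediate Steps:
$q{\left(N,X \right)} = 2 + 8 X + 20 N$ ($q{\left(N,X \right)} = \left(8 X + 20 N\right) + 2 = 2 + 8 X + 20 N$)
$\left(113 + q{\left(-11,-7 \right)}\right) \left(-381\right) = \left(113 + \left(2 + 8 \left(-7\right) + 20 \left(-11\right)\right)\right) \left(-381\right) = \left(113 - 274\right) \left(-381\right) = \left(-161\right) \left(-381\right) = 61341$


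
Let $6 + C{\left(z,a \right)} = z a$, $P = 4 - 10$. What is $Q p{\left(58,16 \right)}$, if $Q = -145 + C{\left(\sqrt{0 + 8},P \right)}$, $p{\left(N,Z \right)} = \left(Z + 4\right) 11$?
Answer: $-33220 - 2640 \sqrt{2} \approx -36954.0$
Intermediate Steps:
$P = -6$ ($P = 4 - 10 = -6$)
$p{\left(N,Z \right)} = 44 + 11 Z$ ($p{\left(N,Z \right)} = \left(4 + Z\right) 11 = 44 + 11 Z$)
$C{\left(z,a \right)} = -6 + a z$ ($C{\left(z,a \right)} = -6 + z a = -6 + a z$)
$Q = -151 - 12 \sqrt{2}$ ($Q = -145 - \left(6 + 6 \sqrt{0 + 8}\right) = -145 - \left(6 + 6 \sqrt{8}\right) = -145 - \left(6 + 6 \cdot 2 \sqrt{2}\right) = -145 - \left(6 + 12 \sqrt{2}\right) = -151 - 12 \sqrt{2} \approx -167.97$)
$Q p{\left(58,16 \right)} = \left(-151 - 12 \sqrt{2}\right) \left(44 + 11 \cdot 16\right) = \left(-151 - 12 \sqrt{2}\right) \left(44 + 176\right) = \left(-151 - 12 \sqrt{2}\right) 220 = -33220 - 2640 \sqrt{2}$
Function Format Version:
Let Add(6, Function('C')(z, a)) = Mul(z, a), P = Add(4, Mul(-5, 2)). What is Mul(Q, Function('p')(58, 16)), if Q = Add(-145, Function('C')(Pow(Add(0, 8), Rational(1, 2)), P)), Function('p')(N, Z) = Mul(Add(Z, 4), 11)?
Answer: Add(-33220, Mul(-2640, Pow(2, Rational(1, 2)))) ≈ -36954.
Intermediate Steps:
P = -6 (P = Add(4, -10) = -6)
Function('p')(N, Z) = Add(44, Mul(11, Z)) (Function('p')(N, Z) = Mul(Add(4, Z), 11) = Add(44, Mul(11, Z)))
Function('C')(z, a) = Add(-6, Mul(a, z)) (Function('C')(z, a) = Add(-6, Mul(z, a)) = Add(-6, Mul(a, z)))
Q = Add(-151, Mul(-12, Pow(2, Rational(1, 2)))) (Q = Add(-145, Add(-6, Mul(-6, Pow(Add(0, 8), Rational(1, 2))))) = Add(-145, Add(-6, Mul(-6, Pow(8, Rational(1, 2))))) = Add(-145, Add(-6, Mul(-6, Mul(2, Pow(2, Rational(1, 2)))))) = Add(-145, Add(-6, Mul(-12, Pow(2, Rational(1, 2))))) = Add(-151, Mul(-12, Pow(2, Rational(1, 2)))) ≈ -167.97)
Mul(Q, Function('p')(58, 16)) = Mul(Add(-151, Mul(-12, Pow(2, Rational(1, 2)))), Add(44, Mul(11, 16))) = Mul(Add(-151, Mul(-12, Pow(2, Rational(1, 2)))), Add(44, 176)) = Mul(Add(-151, Mul(-12, Pow(2, Rational(1, 2)))), 220) = Add(-33220, Mul(-2640, Pow(2, Rational(1, 2))))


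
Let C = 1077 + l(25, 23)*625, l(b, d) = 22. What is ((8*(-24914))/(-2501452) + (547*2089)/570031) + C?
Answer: 5286217039716828/356476296253 ≈ 14829.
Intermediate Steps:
C = 14827 (C = 1077 + 22*625 = 1077 + 13750 = 14827)
((8*(-24914))/(-2501452) + (547*2089)/570031) + C = ((8*(-24914))/(-2501452) + (547*2089)/570031) + 14827 = (-199312*(-1/2501452) + 1142683*(1/570031)) + 14827 = (49828/625363 + 1142683/570031) + 14827 = 742995173597/356476296253 + 14827 = 5286217039716828/356476296253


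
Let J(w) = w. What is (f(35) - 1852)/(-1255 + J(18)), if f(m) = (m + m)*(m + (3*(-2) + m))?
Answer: -2628/1237 ≈ -2.1245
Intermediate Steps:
f(m) = 2*m*(-6 + 2*m) (f(m) = (2*m)*(m + (-6 + m)) = (2*m)*(-6 + 2*m) = 2*m*(-6 + 2*m))
(f(35) - 1852)/(-1255 + J(18)) = (4*35*(-3 + 35) - 1852)/(-1255 + 18) = (4*35*32 - 1852)/(-1237) = (4480 - 1852)*(-1/1237) = 2628*(-1/1237) = -2628/1237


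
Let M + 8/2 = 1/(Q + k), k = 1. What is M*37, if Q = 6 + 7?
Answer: -2035/14 ≈ -145.36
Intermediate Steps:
Q = 13
M = -55/14 (M = -4 + 1/(13 + 1) = -4 + 1/14 = -55/14 ≈ -3.9286)
M*37 = -55/14*37 = -2035/14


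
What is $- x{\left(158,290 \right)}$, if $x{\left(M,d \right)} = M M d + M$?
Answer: $-7239718$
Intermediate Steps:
$x{\left(M,d \right)} = M + d M^{2}$ ($x{\left(M,d \right)} = M^{2} d + M = d M^{2} + M = M + d M^{2}$)
$- x{\left(158,290 \right)} = - 158 \left(1 + 158 \cdot 290\right) = - 158 \left(1 + 45820\right) = - 158 \cdot 45821 = \left(-1\right) 7239718 = -7239718$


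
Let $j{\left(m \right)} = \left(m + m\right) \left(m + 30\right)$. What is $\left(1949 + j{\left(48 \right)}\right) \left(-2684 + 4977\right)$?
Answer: $21639041$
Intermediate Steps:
$j{\left(m \right)} = 2 m \left(30 + m\right)$
$\left(1949 + j{\left(48 \right)}\right) \left(-2684 + 4977\right) = \left(1949 + 2 \cdot 48 \left(30 + 48\right)\right) \left(-2684 + 4977\right) = \left(1949 + 2 \cdot 48 \cdot 78\right) 2293 = \left(1949 + 7488\right) 2293 = 9437 \cdot 2293 = 21639041$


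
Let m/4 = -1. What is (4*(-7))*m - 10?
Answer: 102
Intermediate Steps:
m = -4 (m = 4*(-1) = -4)
(4*(-7))*m - 10 = (4*(-7))*(-4) - 10 = -28*(-4) - 10 = 112 - 10 = 102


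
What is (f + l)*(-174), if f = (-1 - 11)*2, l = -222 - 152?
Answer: 69252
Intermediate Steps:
l = -374
f = -24 (f = -12*2 = -24)
(f + l)*(-174) = (-24 - 374)*(-174) = -398*(-174) = 69252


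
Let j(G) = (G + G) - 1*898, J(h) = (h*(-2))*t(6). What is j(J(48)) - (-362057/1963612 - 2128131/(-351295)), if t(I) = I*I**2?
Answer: -4175882501446451/98543868220 ≈ -42376.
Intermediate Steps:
t(I) = I**3
J(h) = -432*h (J(h) = (h*(-2))*6**3 = -2*h*216 = -432*h)
j(G) = -898 + 2*G (j(G) = 2*G - 898 = -898 + 2*G)
j(J(48)) - (-362057/1963612 - 2128131/(-351295)) = (-898 + 2*(-432*48)) - (-362057/1963612 - 2128131/(-351295)) = (-898 + 2*(-20736)) - (-362057*1/1963612 - 2128131*(-1/351295)) = (-898 - 41472) - (-362057/1963612 + 2128131/351295) = -42370 - 1*578804965051/98543868220 = -42370 - 578804965051/98543868220 = -4175882501446451/98543868220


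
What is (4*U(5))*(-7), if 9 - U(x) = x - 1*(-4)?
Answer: 0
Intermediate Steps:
U(x) = 5 - x (U(x) = 9 - (x - 1*(-4)) = 9 - (x + 4) = 9 - (4 + x) = 9 + (-4 - x) = 5 - x)
(4*U(5))*(-7) = (4*(5 - 1*5))*(-7) = (4*(5 - 5))*(-7) = (4*0)*(-7) = 0*(-7) = 0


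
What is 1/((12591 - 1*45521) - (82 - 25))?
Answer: -1/32987 ≈ -3.0315e-5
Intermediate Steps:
1/((12591 - 1*45521) - (82 - 25)) = 1/((12591 - 45521) - 1*57) = 1/(-32930 - 57) = 1/(-32987) = -1/32987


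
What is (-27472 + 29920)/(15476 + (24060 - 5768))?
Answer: 34/469 ≈ 0.072495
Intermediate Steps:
(-27472 + 29920)/(15476 + (24060 - 5768)) = 2448/(15476 + 18292) = 2448/33768 = 2448*(1/33768) = 34/469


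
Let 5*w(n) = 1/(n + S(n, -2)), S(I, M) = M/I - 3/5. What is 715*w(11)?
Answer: 7865/562 ≈ 13.995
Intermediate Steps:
S(I, M) = -⅗ + M/I (S(I, M) = M/I - 3*⅕ = M/I - ⅗ = -⅗ + M/I)
w(n) = 1/(5*(-⅗ + n - 2/n)) (w(n) = 1/(5*(n + (-⅗ - 2/n))) = 1/(5*(-⅗ + n - 2/n)))
715*w(11) = 715*(-1*11/(10 - 1*11*(-3 + 5*11))) = 715*(-1*11/(10 - 1*11*(-3 + 55))) = 715*(-1*11/(10 - 1*11*52)) = 715*(-1*11/(10 - 572)) = 715*(-1*11/(-562)) = 715*(-1*11*(-1/562)) = 715*(11/562) = 7865/562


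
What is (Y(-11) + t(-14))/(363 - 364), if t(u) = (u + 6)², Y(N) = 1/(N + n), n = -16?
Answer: -1727/27 ≈ -63.963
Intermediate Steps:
Y(N) = 1/(-16 + N) (Y(N) = 1/(N - 16) = 1/(-16 + N))
t(u) = (6 + u)²
(Y(-11) + t(-14))/(363 - 364) = (1/(-16 - 11) + (6 - 14)²)/(363 - 364) = (1/(-27) + (-8)²)/(-1) = (-1/27 + 64)*(-1) = (1727/27)*(-1) = -1727/27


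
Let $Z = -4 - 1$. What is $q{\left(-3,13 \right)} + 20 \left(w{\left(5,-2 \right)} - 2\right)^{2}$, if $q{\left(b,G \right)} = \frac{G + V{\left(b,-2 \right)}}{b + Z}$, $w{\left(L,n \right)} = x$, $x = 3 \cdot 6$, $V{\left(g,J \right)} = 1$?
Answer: $\frac{20473}{4} \approx 5118.3$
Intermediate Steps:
$x = 18$
$Z = -5$
$w{\left(L,n \right)} = 18$
$q{\left(b,G \right)} = \frac{1 + G}{-5 + b}$ ($q{\left(b,G \right)} = \frac{G + 1}{b - 5} = \frac{1 + G}{-5 + b}$)
$q{\left(-3,13 \right)} + 20 \left(w{\left(5,-2 \right)} - 2\right)^{2} = \frac{1 + 13}{-5 - 3} + 20 \left(18 - 2\right)^{2} = \frac{1}{-8} \cdot 14 + 20 \cdot 16^{2} = \left(- \frac{1}{8}\right) 14 + 20 \cdot 256 = - \frac{7}{4} + 5120 = \frac{20473}{4}$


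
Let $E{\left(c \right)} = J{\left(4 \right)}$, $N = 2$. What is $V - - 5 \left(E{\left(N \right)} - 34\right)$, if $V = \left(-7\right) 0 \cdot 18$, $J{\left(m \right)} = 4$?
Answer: $-150$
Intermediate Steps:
$E{\left(c \right)} = 4$
$V = 0$ ($V = 0 \cdot 18 = 0$)
$V - - 5 \left(E{\left(N \right)} - 34\right) = 0 - - 5 \left(4 - 34\right) = 0 - \left(-5\right) \left(-30\right) = 0 - 150 = -150$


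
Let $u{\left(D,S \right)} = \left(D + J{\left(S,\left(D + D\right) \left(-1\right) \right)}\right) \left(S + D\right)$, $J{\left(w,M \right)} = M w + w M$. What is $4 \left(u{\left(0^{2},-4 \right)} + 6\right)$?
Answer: $24$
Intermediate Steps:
$J{\left(w,M \right)} = 2 M w$ ($J{\left(w,M \right)} = M w + M w = 2 M w$)
$u{\left(D,S \right)} = \left(D + S\right) \left(D - 4 D S\right)$ ($u{\left(D,S \right)} = \left(D + 2 \left(D + D\right) \left(-1\right) S\right) \left(S + D\right) = \left(D + 2 \cdot 2 D \left(-1\right) S\right) \left(D + S\right) = \left(D + 2 \left(- 2 D\right) S\right) \left(D + S\right) = \left(D - 4 D S\right) \left(D + S\right) = \left(D + S\right) \left(D - 4 D S\right)$)
$4 \left(u{\left(0^{2},-4 \right)} + 6\right) = 4 \left(0^{2} \left(0^{2} - 4 - 4 \left(-4\right)^{2} - 4 \cdot 0^{2} \left(-4\right)\right) + 6\right) = 4 \left(0 \left(0 - 4 - 64 - 0 \left(-4\right)\right) + 6\right) = 4 \left(0 \left(0 - 4 - 64 + 0\right) + 6\right) = 4 \left(0 \left(-68\right) + 6\right) = 4 \left(0 + 6\right) = 4 \cdot 6 = 24$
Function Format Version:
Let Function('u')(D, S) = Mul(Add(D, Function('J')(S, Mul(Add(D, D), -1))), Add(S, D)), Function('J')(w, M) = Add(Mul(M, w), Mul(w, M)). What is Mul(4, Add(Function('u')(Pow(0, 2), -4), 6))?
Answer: 24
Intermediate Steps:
Function('J')(w, M) = Mul(2, M, w) (Function('J')(w, M) = Add(Mul(M, w), Mul(M, w)) = Mul(2, M, w))
Function('u')(D, S) = Mul(Add(D, S), Add(D, Mul(-4, D, S))) (Function('u')(D, S) = Mul(Add(D, Mul(2, Mul(Add(D, D), -1), S)), Add(S, D)) = Mul(Add(D, Mul(2, Mul(Mul(2, D), -1), S)), Add(D, S)) = Mul(Add(D, Mul(2, Mul(-2, D), S)), Add(D, S)) = Mul(Add(D, Mul(-4, D, S)), Add(D, S)) = Mul(Add(D, S), Add(D, Mul(-4, D, S))))
Mul(4, Add(Function('u')(Pow(0, 2), -4), 6)) = Mul(4, Add(Mul(Pow(0, 2), Add(Pow(0, 2), -4, Mul(-4, Pow(-4, 2)), Mul(-4, Pow(0, 2), -4))), 6)) = Mul(4, Add(Mul(0, Add(0, -4, Mul(-4, 16), Mul(-4, 0, -4))), 6)) = Mul(4, Add(Mul(0, Add(0, -4, -64, 0)), 6)) = Mul(4, Add(Mul(0, -68), 6)) = Mul(4, Add(0, 6)) = Mul(4, 6) = 24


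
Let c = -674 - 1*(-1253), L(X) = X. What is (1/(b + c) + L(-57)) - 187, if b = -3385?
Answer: -684665/2806 ≈ -244.00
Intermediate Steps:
c = 579 (c = -674 + 1253 = 579)
(1/(b + c) + L(-57)) - 187 = (1/(-3385 + 579) - 57) - 187 = (1/(-2806) - 57) - 187 = (-1/2806 - 57) - 187 = -159943/2806 - 187 = -684665/2806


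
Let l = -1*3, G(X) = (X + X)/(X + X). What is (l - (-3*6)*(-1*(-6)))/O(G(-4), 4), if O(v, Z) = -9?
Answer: -35/3 ≈ -11.667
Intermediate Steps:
G(X) = 1 (G(X) = (2*X)/((2*X)) = (2*X)*(1/(2*X)) = 1)
l = -3
(l - (-3*6)*(-1*(-6)))/O(G(-4), 4) = (-3 - (-3*6)*(-1*(-6)))/(-9) = (-3 - (-18)*6)*(-1/9) = (-3 - 1*(-108))*(-1/9) = (-3 + 108)*(-1/9) = 105*(-1/9) = -35/3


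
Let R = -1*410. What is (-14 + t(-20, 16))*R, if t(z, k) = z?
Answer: 13940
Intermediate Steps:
R = -410
(-14 + t(-20, 16))*R = (-14 - 20)*(-410) = -34*(-410) = 13940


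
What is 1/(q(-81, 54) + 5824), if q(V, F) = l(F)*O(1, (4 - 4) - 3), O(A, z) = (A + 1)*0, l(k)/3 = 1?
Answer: 1/5824 ≈ 0.00017170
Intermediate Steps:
l(k) = 3 (l(k) = 3*1 = 3)
O(A, z) = 0 (O(A, z) = (1 + A)*0 = 0)
q(V, F) = 0 (q(V, F) = 3*0 = 0)
1/(q(-81, 54) + 5824) = 1/(0 + 5824) = 1/5824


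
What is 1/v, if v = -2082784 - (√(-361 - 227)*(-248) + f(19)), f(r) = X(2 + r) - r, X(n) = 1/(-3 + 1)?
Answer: -8331058/17351776507249 - 13888*I*√3/17351776507249 ≈ -4.8013e-7 - 1.3863e-9*I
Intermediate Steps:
X(n) = -½ (X(n) = 1/(-2) = -½)
f(r) = -½ - r
v = -4165529/2 + 3472*I*√3 (v = -2082784 - (√(-361 - 227)*(-248) + (-½ - 1*19)) = -2082784 - (√(-588)*(-248) + (-½ - 19)) = -2082784 - ((14*I*√3)*(-248) - 39/2) = -2082784 - (-3472*I*√3 - 39/2) = -2082784 - (-39/2 - 3472*I*√3) = -2082784 + (39/2 + 3472*I*√3) = -4165529/2 + 3472*I*√3 ≈ -2.0828e+6 + 6013.7*I)
1/v = 1/(-4165529/2 + 3472*I*√3)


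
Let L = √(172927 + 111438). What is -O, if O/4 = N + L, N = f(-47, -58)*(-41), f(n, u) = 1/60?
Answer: 41/15 - 4*√284365 ≈ -2130.3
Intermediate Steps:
f(n, u) = 1/60
L = √284365 ≈ 533.26
N = -41/60 (N = (1/60)*(-41) = -41/60 ≈ -0.68333)
O = -41/15 + 4*√284365 (O = 4*(-41/60 + √284365) = -41/15 + 4*√284365 ≈ 2130.3)
-O = -(-41/15 + 4*√284365) = 41/15 - 4*√284365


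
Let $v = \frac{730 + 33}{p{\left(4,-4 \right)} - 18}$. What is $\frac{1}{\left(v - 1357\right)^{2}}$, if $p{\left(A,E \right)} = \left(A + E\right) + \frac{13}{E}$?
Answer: $\frac{7225}{14017849609} \approx 5.1541 \cdot 10^{-7}$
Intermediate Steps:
$p{\left(A,E \right)} = A + E + \frac{13}{E}$
$v = - \frac{3052}{85}$ ($v = \frac{730 + 33}{\left(4 - 4 + \frac{13}{-4}\right) - 18} = \frac{763}{\left(4 - 4 + 13 \left(- \frac{1}{4}\right)\right) - 18} = \frac{763}{\left(4 - 4 - \frac{13}{4}\right) - 18} = \frac{763}{- \frac{13}{4} - 18} = \frac{763}{- \frac{85}{4}} = 763 \left(- \frac{4}{85}\right) = - \frac{3052}{85} \approx -35.906$)
$\frac{1}{\left(v - 1357\right)^{2}} = \frac{1}{\left(- \frac{3052}{85} - 1357\right)^{2}} = \frac{1}{\left(- \frac{118397}{85}\right)^{2}} = \frac{1}{\frac{14017849609}{7225}} = \frac{7225}{14017849609}$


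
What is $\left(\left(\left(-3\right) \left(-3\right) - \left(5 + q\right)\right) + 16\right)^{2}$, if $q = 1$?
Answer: $361$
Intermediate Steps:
$\left(\left(\left(-3\right) \left(-3\right) - \left(5 + q\right)\right) + 16\right)^{2} = \left(\left(\left(-3\right) \left(-3\right) - 6\right) + 16\right)^{2} = \left(\left(9 - 6\right) + 16\right)^{2} = \left(3 + 16\right)^{2} = 19^{2} = 361$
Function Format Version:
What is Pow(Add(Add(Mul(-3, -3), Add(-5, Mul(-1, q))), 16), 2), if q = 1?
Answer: 361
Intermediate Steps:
Pow(Add(Add(Mul(-3, -3), Add(-5, Mul(-1, q))), 16), 2) = Pow(Add(Add(Mul(-3, -3), Add(-5, Mul(-1, 1))), 16), 2) = Pow(Add(Add(9, Add(-5, -1)), 16), 2) = Pow(Add(Add(9, -6), 16), 2) = Pow(Add(3, 16), 2) = Pow(19, 2) = 361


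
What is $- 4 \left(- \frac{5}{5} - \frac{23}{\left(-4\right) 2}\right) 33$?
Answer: $- \frac{495}{2} \approx -247.5$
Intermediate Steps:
$- 4 \left(- \frac{5}{5} - \frac{23}{\left(-4\right) 2}\right) 33 = - 4 \left(\left(-5\right) \frac{1}{5} - \frac{23}{-8}\right) 33 = - 4 \left(-1 - - \frac{23}{8}\right) 33 = - 4 \left(-1 + \frac{23}{8}\right) 33 = \left(-4\right) \frac{15}{8} \cdot 33 = \left(- \frac{15}{2}\right) 33 = - \frac{495}{2}$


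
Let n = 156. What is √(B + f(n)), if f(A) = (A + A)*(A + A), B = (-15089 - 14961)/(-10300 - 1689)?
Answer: √13992209232074/11989 ≈ 312.00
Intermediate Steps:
B = 30050/11989 (B = -30050/(-11989) = -30050*(-1/11989) = 30050/11989 ≈ 2.5065)
f(A) = 4*A² (f(A) = (2*A)*(2*A) = 4*A²)
√(B + f(n)) = √(30050/11989 + 4*156²) = √(30050/11989 + 4*24336) = √(30050/11989 + 97344) = √(1167087266/11989) = √13992209232074/11989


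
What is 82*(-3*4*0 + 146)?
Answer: 11972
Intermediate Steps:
82*(-3*4*0 + 146) = 82*(-12*0 + 146) = 82*(0 + 146) = 82*146 = 11972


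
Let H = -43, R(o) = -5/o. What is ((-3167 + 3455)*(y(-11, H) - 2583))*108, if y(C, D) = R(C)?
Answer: -883602432/11 ≈ -8.0327e+7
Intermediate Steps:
y(C, D) = -5/C
((-3167 + 3455)*(y(-11, H) - 2583))*108 = ((-3167 + 3455)*(-5/(-11) - 2583))*108 = (288*(-5*(-1/11) - 2583))*108 = (288*(5/11 - 2583))*108 = (288*(-28408/11))*108 = -8181504/11*108 = -883602432/11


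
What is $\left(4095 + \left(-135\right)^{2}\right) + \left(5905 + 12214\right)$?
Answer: $40439$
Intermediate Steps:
$\left(4095 + \left(-135\right)^{2}\right) + \left(5905 + 12214\right) = \left(4095 + 18225\right) + 18119 = 22320 + 18119 = 40439$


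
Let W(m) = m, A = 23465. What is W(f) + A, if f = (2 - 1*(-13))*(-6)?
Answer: 23375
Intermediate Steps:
f = -90 (f = (2 + 13)*(-6) = 15*(-6) = -90)
W(f) + A = -90 + 23465 = 23375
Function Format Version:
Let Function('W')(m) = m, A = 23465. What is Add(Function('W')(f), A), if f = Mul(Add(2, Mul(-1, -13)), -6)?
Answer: 23375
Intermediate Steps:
f = -90 (f = Mul(Add(2, 13), -6) = Mul(15, -6) = -90)
Add(Function('W')(f), A) = Add(-90, 23465) = 23375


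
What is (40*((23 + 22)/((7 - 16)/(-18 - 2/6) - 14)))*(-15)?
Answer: 1485000/743 ≈ 1998.7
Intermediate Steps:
(40*((23 + 22)/((7 - 16)/(-18 - 2/6) - 14)))*(-15) = (40*(45/(-9/(-18 - 2*⅙) - 14)))*(-15) = (40*(45/(-9/(-18 - ⅓) - 14)))*(-15) = (40*(45/(-9/(-55/3) - 14)))*(-15) = (40*(45/(-9*(-3/55) - 14)))*(-15) = (40*(45/(27/55 - 14)))*(-15) = (40*(45/(-743/55)))*(-15) = (40*(45*(-55/743)))*(-15) = (40*(-2475/743))*(-15) = -99000/743*(-15) = 1485000/743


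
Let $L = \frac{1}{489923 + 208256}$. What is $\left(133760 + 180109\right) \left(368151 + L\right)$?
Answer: $\frac{80675411643509070}{698179} \approx 1.1555 \cdot 10^{11}$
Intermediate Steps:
$L = \frac{1}{698179} \approx 1.4323 \cdot 10^{-6}$
$\left(133760 + 180109\right) \left(368151 + L\right) = \left(133760 + 180109\right) \left(368151 + \frac{1}{698179}\right) = 313869 \cdot \frac{257035297030}{698179} = \frac{80675411643509070}{698179}$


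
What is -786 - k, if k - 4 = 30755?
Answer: -31545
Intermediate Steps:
k = 30759 (k = 4 + 30755 = 30759)
-786 - k = -786 - 1*30759 = -786 - 30759 = -31545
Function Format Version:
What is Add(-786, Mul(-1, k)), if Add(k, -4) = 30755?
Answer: -31545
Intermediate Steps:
k = 30759 (k = Add(4, 30755) = 30759)
Add(-786, Mul(-1, k)) = Add(-786, Mul(-1, 30759)) = Add(-786, -30759) = -31545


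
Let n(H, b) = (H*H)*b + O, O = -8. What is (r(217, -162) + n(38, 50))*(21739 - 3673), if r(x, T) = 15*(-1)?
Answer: 1303949682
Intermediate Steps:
r(x, T) = -15
n(H, b) = -8 + b*H² (n(H, b) = (H*H)*b - 8 = H²*b - 8 = b*H² - 8 = -8 + b*H²)
(r(217, -162) + n(38, 50))*(21739 - 3673) = (-15 + (-8 + 50*38²))*(21739 - 3673) = (-15 + (-8 + 50*1444))*18066 = (-15 + (-8 + 72200))*18066 = (-15 + 72192)*18066 = 72177*18066 = 1303949682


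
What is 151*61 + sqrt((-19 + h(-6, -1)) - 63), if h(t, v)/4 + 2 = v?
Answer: 9211 + I*sqrt(94) ≈ 9211.0 + 9.6954*I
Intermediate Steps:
h(t, v) = -8 + 4*v
151*61 + sqrt((-19 + h(-6, -1)) - 63) = 151*61 + sqrt((-19 + (-8 + 4*(-1))) - 63) = 9211 + sqrt((-19 + (-8 - 4)) - 63) = 9211 + sqrt((-19 - 12) - 63) = 9211 + sqrt(-31 - 63) = 9211 + sqrt(-94) = 9211 + I*sqrt(94)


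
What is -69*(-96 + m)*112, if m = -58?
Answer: 1190112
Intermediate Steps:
-69*(-96 + m)*112 = -69*(-96 - 58)*112 = -69*(-154)*112 = 10626*112 = 1190112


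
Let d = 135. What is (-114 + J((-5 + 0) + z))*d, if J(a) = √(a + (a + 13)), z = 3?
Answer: -14985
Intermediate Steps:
J(a) = √(13 + 2*a) (J(a) = √(a + (13 + a)) = √(13 + 2*a))
(-114 + J((-5 + 0) + z))*d = (-114 + √(13 + 2*((-5 + 0) + 3)))*135 = (-114 + √(13 + 2*(-5 + 3)))*135 = (-114 + √(13 + 2*(-2)))*135 = (-114 + √(13 - 4))*135 = (-114 + √9)*135 = (-114 + 3)*135 = -111*135 = -14985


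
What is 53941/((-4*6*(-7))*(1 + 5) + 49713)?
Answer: 53941/50721 ≈ 1.0635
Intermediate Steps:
53941/((-4*6*(-7))*(1 + 5) + 49713) = 53941/(-24*(-7)*6 + 49713) = 53941/(168*6 + 49713) = 53941/(1008 + 49713) = 53941/50721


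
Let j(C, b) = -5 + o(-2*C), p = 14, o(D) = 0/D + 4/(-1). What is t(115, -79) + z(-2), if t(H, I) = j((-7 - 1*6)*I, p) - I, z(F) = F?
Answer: 68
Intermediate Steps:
o(D) = -4 (o(D) = 0 + 4*(-1) = 0 - 4 = -4)
j(C, b) = -9 (j(C, b) = -5 - 4 = -9)
t(H, I) = -9 - I
t(115, -79) + z(-2) = (-9 - 1*(-79)) - 2 = (-9 + 79) - 2 = 70 - 2 = 68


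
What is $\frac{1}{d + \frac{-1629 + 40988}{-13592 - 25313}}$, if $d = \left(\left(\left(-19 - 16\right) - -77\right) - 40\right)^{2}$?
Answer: $\frac{38905}{116261} \approx 0.33463$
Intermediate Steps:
$d = 4$ ($d = \left(\left(-35 + 77\right) - 40\right)^{2} = \left(42 - 40\right)^{2} = 2^{2} = 4$)
$\frac{1}{d + \frac{-1629 + 40988}{-13592 - 25313}} = \frac{1}{4 + \frac{-1629 + 40988}{-13592 - 25313}} = \frac{1}{4 + \frac{39359}{-38905}} = \frac{1}{4 + 39359 \left(- \frac{1}{38905}\right)} = \frac{1}{4 - \frac{39359}{38905}} = \frac{1}{\frac{116261}{38905}} = \frac{38905}{116261}$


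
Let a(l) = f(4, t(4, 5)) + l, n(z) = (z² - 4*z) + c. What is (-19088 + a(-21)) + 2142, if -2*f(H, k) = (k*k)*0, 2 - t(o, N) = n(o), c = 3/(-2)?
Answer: -16967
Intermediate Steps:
c = -3/2 (c = 3*(-½) = -3/2 ≈ -1.5000)
n(z) = -3/2 + z² - 4*z (n(z) = (z² - 4*z) - 3/2 = -3/2 + z² - 4*z)
t(o, N) = 7/2 - o² + 4*o (t(o, N) = 2 - (-3/2 + o² - 4*o) = 2 + (3/2 - o² + 4*o) = 7/2 - o² + 4*o)
f(H, k) = 0 (f(H, k) = -k*k*0/2 = -k²*0/2 = -½*0 = 0)
a(l) = l (a(l) = 0 + l = l)
(-19088 + a(-21)) + 2142 = (-19088 - 21) + 2142 = -19109 + 2142 = -16967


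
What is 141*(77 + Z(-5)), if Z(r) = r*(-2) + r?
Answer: 11562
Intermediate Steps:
Z(r) = -r (Z(r) = -2*r + r = -r)
141*(77 + Z(-5)) = 141*(77 - 1*(-5)) = 141*(77 + 5) = 141*82 = 11562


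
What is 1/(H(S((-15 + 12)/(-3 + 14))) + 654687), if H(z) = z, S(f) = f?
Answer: 11/7201554 ≈ 1.5274e-6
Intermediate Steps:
1/(H(S((-15 + 12)/(-3 + 14))) + 654687) = 1/((-15 + 12)/(-3 + 14) + 654687) = 1/(-3/11 + 654687) = 1/(7201554/11) = 11/7201554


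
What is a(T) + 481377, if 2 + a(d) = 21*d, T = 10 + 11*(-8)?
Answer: 479737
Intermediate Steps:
T = -78 (T = 10 - 88 = -78)
a(d) = -2 + 21*d
a(T) + 481377 = (-2 + 21*(-78)) + 481377 = (-2 - 1638) + 481377 = -1640 + 481377 = 479737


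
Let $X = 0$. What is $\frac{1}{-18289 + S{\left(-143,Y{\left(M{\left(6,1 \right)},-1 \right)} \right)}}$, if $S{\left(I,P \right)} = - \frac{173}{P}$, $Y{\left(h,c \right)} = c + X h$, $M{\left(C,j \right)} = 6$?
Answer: $- \frac{1}{18116} \approx -5.52 \cdot 10^{-5}$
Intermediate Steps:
$Y{\left(h,c \right)} = c$ ($Y{\left(h,c \right)} = c + 0 h = c + 0 = c$)
$\frac{1}{-18289 + S{\left(-143,Y{\left(M{\left(6,1 \right)},-1 \right)} \right)}} = \frac{1}{-18289 - \frac{173}{-1}} = \frac{1}{-18289 - -173} = \frac{1}{-18289 + 173} = \frac{1}{-18116} = - \frac{1}{18116}$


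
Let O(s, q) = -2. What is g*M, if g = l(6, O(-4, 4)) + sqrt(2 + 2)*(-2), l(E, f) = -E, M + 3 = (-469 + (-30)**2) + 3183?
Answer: -36110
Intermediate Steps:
M = 3611 (M = -3 + ((-469 + (-30)**2) + 3183) = -3 + ((-469 + 900) + 3183) = -3 + (431 + 3183) = -3 + 3614 = 3611)
g = -10 (g = -1*6 + sqrt(2 + 2)*(-2) = -6 + sqrt(4)*(-2) = -6 + 2*(-2) = -6 - 4 = -10)
g*M = -10*3611 = -36110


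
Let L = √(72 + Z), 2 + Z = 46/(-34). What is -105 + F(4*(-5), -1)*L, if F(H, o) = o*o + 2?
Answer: -105 + 3*√19839/17 ≈ -80.144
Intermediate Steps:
F(H, o) = 2 + o² (F(H, o) = o² + 2 = 2 + o²)
Z = -57/17 (Z = -2 + 46/(-34) = -2 + 46*(-1/34) = -2 - 23/17 = -57/17 ≈ -3.3529)
L = √19839/17 (L = √(72 - 57/17) = √(1167/17) = √19839/17 ≈ 8.2854)
-105 + F(4*(-5), -1)*L = -105 + (2 + (-1)²)*(√19839/17) = -105 + (2 + 1)*(√19839/17) = -105 + 3*(√19839/17) = -105 + 3*√19839/17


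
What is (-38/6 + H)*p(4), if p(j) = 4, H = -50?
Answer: -676/3 ≈ -225.33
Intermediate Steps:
(-38/6 + H)*p(4) = (-38/6 - 50)*4 = (-38*1/6 - 50)*4 = (-19/3 - 50)*4 = -169/3*4 = -676/3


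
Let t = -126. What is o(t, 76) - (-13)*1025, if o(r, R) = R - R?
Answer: 13325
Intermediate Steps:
o(r, R) = 0
o(t, 76) - (-13)*1025 = 0 - (-13)*1025 = 0 - 1*(-13325) = 0 + 13325 = 13325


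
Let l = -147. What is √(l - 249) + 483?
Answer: 483 + 6*I*√11 ≈ 483.0 + 19.9*I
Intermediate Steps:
√(l - 249) + 483 = √(-147 - 249) + 483 = √(-396) + 483 = 6*I*√11 + 483 = 483 + 6*I*√11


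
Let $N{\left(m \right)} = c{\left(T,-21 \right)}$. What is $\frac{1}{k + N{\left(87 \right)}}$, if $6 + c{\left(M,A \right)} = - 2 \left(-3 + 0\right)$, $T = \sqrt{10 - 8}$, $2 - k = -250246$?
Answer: $\frac{1}{250248} \approx 3.996 \cdot 10^{-6}$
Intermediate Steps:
$k = 250248$ ($k = 2 - -250246 = 2 + 250246 = 250248$)
$T = \sqrt{2} \approx 1.4142$
$c{\left(M,A \right)} = 0$ ($c{\left(M,A \right)} = -6 - 2 \left(-3 + 0\right) = -6 - -6 = -6 + 6 = 0$)
$N{\left(m \right)} = 0$
$\frac{1}{k + N{\left(87 \right)}} = \frac{1}{250248 + 0} = \frac{1}{250248}$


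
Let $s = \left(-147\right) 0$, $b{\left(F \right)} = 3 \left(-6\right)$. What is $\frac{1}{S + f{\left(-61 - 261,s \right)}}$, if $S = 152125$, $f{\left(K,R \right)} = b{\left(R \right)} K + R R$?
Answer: $\frac{1}{157921} \approx 6.3323 \cdot 10^{-6}$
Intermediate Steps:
$b{\left(F \right)} = -18$
$s = 0$
$f{\left(K,R \right)} = R^{2} - 18 K$ ($f{\left(K,R \right)} = - 18 K + R R = - 18 K + R^{2} = R^{2} - 18 K$)
$\frac{1}{S + f{\left(-61 - 261,s \right)}} = \frac{1}{152125 - \left(0 + 18 \left(-61 - 261\right)\right)} = \frac{1}{152125 + \left(0 - -5796\right)} = \frac{1}{152125 + \left(0 + 5796\right)} = \frac{1}{152125 + 5796} = \frac{1}{157921}$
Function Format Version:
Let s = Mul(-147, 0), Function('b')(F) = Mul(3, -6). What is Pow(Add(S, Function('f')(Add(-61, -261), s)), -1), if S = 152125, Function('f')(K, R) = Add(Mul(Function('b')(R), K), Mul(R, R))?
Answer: Rational(1, 157921) ≈ 6.3323e-6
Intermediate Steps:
Function('b')(F) = -18
s = 0
Function('f')(K, R) = Add(Pow(R, 2), Mul(-18, K)) (Function('f')(K, R) = Add(Mul(-18, K), Mul(R, R)) = Add(Mul(-18, K), Pow(R, 2)) = Add(Pow(R, 2), Mul(-18, K)))
Pow(Add(S, Function('f')(Add(-61, -261), s)), -1) = Pow(Add(152125, Add(Pow(0, 2), Mul(-18, Add(-61, -261)))), -1) = Pow(Add(152125, Add(0, Mul(-18, -322))), -1) = Pow(Add(152125, Add(0, 5796)), -1) = Pow(Add(152125, 5796), -1) = Pow(157921, -1) = Rational(1, 157921)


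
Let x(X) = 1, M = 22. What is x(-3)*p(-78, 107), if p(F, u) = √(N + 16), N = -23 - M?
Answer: I*√29 ≈ 5.3852*I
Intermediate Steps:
N = -45 (N = -23 - 1*22 = -23 - 22 = -45)
p(F, u) = I*√29 (p(F, u) = √(-45 + 16) = √(-29) = I*√29)
x(-3)*p(-78, 107) = 1*(I*√29) = I*√29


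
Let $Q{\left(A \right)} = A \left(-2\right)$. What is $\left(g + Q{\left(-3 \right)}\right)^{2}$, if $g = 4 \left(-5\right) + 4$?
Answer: $100$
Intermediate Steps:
$Q{\left(A \right)} = - 2 A$
$g = -16$ ($g = -20 + 4 = -16$)
$\left(g + Q{\left(-3 \right)}\right)^{2} = \left(-16 - -6\right)^{2} = \left(-16 + 6\right)^{2} = \left(-10\right)^{2} = 100$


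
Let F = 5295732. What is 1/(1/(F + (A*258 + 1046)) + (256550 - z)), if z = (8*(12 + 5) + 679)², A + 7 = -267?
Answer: -5226086/2130544610049 ≈ -2.4529e-6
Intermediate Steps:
A = -274 (A = -7 - 267 = -274)
z = 664225 (z = (8*17 + 679)² = (136 + 679)² = 815² = 664225)
1/(1/(F + (A*258 + 1046)) + (256550 - z)) = 1/(1/(5295732 + (-274*258 + 1046)) + (256550 - 1*664225)) = 1/(1/(5295732 + (-70692 + 1046)) + (256550 - 664225)) = 1/(1/(5295732 - 69646) - 407675) = 1/(1/5226086 - 407675) = 1/(-2130544610049/5226086) = -5226086/2130544610049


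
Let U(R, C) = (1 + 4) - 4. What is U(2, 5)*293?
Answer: 293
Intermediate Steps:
U(R, C) = 1 (U(R, C) = 5 - 4 = 1)
U(2, 5)*293 = 1*293 = 293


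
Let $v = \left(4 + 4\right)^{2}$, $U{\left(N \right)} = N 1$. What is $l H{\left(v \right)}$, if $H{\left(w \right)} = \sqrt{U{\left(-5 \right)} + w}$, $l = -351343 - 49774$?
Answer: $- 401117 \sqrt{59} \approx -3.081 \cdot 10^{6}$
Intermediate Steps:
$U{\left(N \right)} = N$
$l = -401117$ ($l = -351343 - 49774 = -401117$)
$v = 64$ ($v = 8^{2} = 64$)
$H{\left(w \right)} = \sqrt{-5 + w}$
$l H{\left(v \right)} = - 401117 \sqrt{-5 + 64} = - 401117 \sqrt{59}$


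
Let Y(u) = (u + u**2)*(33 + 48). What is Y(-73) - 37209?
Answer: 388527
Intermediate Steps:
Y(u) = 81*u + 81*u**2 (Y(u) = (u + u**2)*81 = 81*u + 81*u**2)
Y(-73) - 37209 = 81*(-73)*(1 - 73) - 37209 = 81*(-73)*(-72) - 37209 = 425736 - 37209 = 388527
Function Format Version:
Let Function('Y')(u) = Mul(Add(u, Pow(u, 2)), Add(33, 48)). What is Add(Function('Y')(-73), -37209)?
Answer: 388527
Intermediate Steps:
Function('Y')(u) = Add(Mul(81, u), Mul(81, Pow(u, 2))) (Function('Y')(u) = Mul(Add(u, Pow(u, 2)), 81) = Add(Mul(81, u), Mul(81, Pow(u, 2))))
Add(Function('Y')(-73), -37209) = Add(Mul(81, -73, Add(1, -73)), -37209) = Add(Mul(81, -73, -72), -37209) = Add(425736, -37209) = 388527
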